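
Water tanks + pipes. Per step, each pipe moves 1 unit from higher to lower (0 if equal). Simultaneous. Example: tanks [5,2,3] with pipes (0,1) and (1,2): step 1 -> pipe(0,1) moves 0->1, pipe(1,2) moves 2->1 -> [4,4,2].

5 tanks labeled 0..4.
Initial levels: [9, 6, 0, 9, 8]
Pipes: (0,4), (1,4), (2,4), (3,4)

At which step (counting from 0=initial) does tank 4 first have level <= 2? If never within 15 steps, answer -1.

Step 1: flows [0->4,4->1,4->2,3->4] -> levels [8 7 1 8 8]
Step 2: flows [0=4,4->1,4->2,3=4] -> levels [8 8 2 8 6]
Step 3: flows [0->4,1->4,4->2,3->4] -> levels [7 7 3 7 8]
Step 4: flows [4->0,4->1,4->2,4->3] -> levels [8 8 4 8 4]
Step 5: flows [0->4,1->4,2=4,3->4] -> levels [7 7 4 7 7]
Step 6: flows [0=4,1=4,4->2,3=4] -> levels [7 7 5 7 6]
Step 7: flows [0->4,1->4,4->2,3->4] -> levels [6 6 6 6 8]
Step 8: flows [4->0,4->1,4->2,4->3] -> levels [7 7 7 7 4]
Step 9: flows [0->4,1->4,2->4,3->4] -> levels [6 6 6 6 8]
  -> period-2 cycle (repeats step 7); tank 4 never drops to <=2
Tank 4 never reaches <=2 within 15 steps

Answer: -1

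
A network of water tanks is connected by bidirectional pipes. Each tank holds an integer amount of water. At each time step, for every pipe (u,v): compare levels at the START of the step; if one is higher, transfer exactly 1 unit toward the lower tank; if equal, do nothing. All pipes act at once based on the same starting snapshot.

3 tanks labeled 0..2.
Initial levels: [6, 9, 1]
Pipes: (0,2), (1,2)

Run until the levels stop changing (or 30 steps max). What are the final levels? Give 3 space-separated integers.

Step 1: flows [0->2,1->2] -> levels [5 8 3]
Step 2: flows [0->2,1->2] -> levels [4 7 5]
Step 3: flows [2->0,1->2] -> levels [5 6 5]
Step 4: flows [0=2,1->2] -> levels [5 5 6]
Step 5: flows [2->0,2->1] -> levels [6 6 4]
Step 6: flows [0->2,1->2] -> levels [5 5 6]
  -> period-2 cycle: step 6 state = step 4 state; never stabilizes
  -> state at step 30: (30-4) mod 2 = 0, same as step 4 -> [5 5 6]

Answer: 5 5 6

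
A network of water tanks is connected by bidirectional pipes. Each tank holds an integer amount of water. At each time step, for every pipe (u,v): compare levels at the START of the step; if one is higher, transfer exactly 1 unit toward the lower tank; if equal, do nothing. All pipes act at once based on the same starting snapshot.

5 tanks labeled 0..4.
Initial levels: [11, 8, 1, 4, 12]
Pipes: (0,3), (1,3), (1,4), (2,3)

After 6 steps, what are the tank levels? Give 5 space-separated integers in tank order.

Step 1: flows [0->3,1->3,4->1,3->2] -> levels [10 8 2 5 11]
Step 2: flows [0->3,1->3,4->1,3->2] -> levels [9 8 3 6 10]
Step 3: flows [0->3,1->3,4->1,3->2] -> levels [8 8 4 7 9]
Step 4: flows [0->3,1->3,4->1,3->2] -> levels [7 8 5 8 8]
Step 5: flows [3->0,1=3,1=4,3->2] -> levels [8 8 6 6 8]
Step 6: flows [0->3,1->3,1=4,2=3] -> levels [7 7 6 8 8]

Answer: 7 7 6 8 8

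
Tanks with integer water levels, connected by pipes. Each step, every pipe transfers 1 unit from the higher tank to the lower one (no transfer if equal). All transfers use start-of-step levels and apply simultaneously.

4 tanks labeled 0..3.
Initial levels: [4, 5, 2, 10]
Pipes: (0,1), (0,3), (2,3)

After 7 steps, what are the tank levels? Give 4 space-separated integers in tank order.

Step 1: flows [1->0,3->0,3->2] -> levels [6 4 3 8]
Step 2: flows [0->1,3->0,3->2] -> levels [6 5 4 6]
Step 3: flows [0->1,0=3,3->2] -> levels [5 6 5 5]
Step 4: flows [1->0,0=3,2=3] -> levels [6 5 5 5]
Step 5: flows [0->1,0->3,2=3] -> levels [4 6 5 6]
Step 6: flows [1->0,3->0,3->2] -> levels [6 5 6 4]
Step 7: flows [0->1,0->3,2->3] -> levels [4 6 5 6]

Answer: 4 6 5 6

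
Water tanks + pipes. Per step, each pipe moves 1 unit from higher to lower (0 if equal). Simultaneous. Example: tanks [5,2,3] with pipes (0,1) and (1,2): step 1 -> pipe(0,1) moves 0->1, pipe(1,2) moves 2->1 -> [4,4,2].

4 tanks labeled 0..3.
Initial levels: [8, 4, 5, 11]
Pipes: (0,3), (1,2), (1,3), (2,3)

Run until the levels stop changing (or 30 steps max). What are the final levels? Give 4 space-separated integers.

Step 1: flows [3->0,2->1,3->1,3->2] -> levels [9 6 5 8]
Step 2: flows [0->3,1->2,3->1,3->2] -> levels [8 6 7 7]
Step 3: flows [0->3,2->1,3->1,2=3] -> levels [7 8 6 7]
Step 4: flows [0=3,1->2,1->3,3->2] -> levels [7 6 8 7]
Step 5: flows [0=3,2->1,3->1,2->3] -> levels [7 8 6 7]
  -> period-2 cycle: step 5 state = step 3 state; never stabilizes
  -> state at step 30: (30-3) mod 2 = 1, same as step 4 -> [7 6 8 7]

Answer: 7 6 8 7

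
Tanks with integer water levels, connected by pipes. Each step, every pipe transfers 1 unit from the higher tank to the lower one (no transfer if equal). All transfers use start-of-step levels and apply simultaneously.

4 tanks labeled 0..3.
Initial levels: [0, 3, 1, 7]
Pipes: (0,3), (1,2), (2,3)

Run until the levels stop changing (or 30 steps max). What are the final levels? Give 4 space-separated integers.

Step 1: flows [3->0,1->2,3->2] -> levels [1 2 3 5]
Step 2: flows [3->0,2->1,3->2] -> levels [2 3 3 3]
Step 3: flows [3->0,1=2,2=3] -> levels [3 3 3 2]
Step 4: flows [0->3,1=2,2->3] -> levels [2 3 2 4]
Step 5: flows [3->0,1->2,3->2] -> levels [3 2 4 2]
Step 6: flows [0->3,2->1,2->3] -> levels [2 3 2 4]
  -> period-2 cycle: step 6 state = step 4 state; never stabilizes
  -> state at step 30: (30-4) mod 2 = 0, same as step 4 -> [2 3 2 4]

Answer: 2 3 2 4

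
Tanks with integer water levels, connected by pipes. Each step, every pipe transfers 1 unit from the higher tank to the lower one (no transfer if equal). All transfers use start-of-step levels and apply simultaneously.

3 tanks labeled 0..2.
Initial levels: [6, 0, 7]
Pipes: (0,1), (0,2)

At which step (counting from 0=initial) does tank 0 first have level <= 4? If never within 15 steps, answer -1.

Step 1: flows [0->1,2->0] -> levels [6 1 6]
Step 2: flows [0->1,0=2] -> levels [5 2 6]
Step 3: flows [0->1,2->0] -> levels [5 3 5]
Step 4: flows [0->1,0=2] -> levels [4 4 5]
Tank 0 first reaches <=4 at step 4

Answer: 4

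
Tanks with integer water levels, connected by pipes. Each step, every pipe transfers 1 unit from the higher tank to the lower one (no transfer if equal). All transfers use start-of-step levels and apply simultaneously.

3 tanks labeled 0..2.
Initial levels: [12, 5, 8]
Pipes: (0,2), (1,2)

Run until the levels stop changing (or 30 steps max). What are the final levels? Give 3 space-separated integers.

Answer: 8 8 9

Derivation:
Step 1: flows [0->2,2->1] -> levels [11 6 8]
Step 2: flows [0->2,2->1] -> levels [10 7 8]
Step 3: flows [0->2,2->1] -> levels [9 8 8]
Step 4: flows [0->2,1=2] -> levels [8 8 9]
Step 5: flows [2->0,2->1] -> levels [9 9 7]
Step 6: flows [0->2,1->2] -> levels [8 8 9]
  -> period-2 cycle: step 6 state = step 4 state; never stabilizes
  -> state at step 30: (30-4) mod 2 = 0, same as step 4 -> [8 8 9]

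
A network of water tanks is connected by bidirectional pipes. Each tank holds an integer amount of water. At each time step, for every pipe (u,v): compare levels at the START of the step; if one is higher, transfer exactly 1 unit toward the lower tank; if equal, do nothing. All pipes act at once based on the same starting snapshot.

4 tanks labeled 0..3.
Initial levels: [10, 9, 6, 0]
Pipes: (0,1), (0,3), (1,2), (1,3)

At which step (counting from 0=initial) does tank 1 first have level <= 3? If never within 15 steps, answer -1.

Answer: -1

Derivation:
Step 1: flows [0->1,0->3,1->2,1->3] -> levels [8 8 7 2]
Step 2: flows [0=1,0->3,1->2,1->3] -> levels [7 6 8 4]
Step 3: flows [0->1,0->3,2->1,1->3] -> levels [5 7 7 6]
Step 4: flows [1->0,3->0,1=2,1->3] -> levels [7 5 7 6]
Step 5: flows [0->1,0->3,2->1,3->1] -> levels [5 8 6 6]
Step 6: flows [1->0,3->0,1->2,1->3] -> levels [7 5 7 6]
  -> period-2 cycle (repeats step 4); tank 1 never drops to <=3
Tank 1 never reaches <=3 within 15 steps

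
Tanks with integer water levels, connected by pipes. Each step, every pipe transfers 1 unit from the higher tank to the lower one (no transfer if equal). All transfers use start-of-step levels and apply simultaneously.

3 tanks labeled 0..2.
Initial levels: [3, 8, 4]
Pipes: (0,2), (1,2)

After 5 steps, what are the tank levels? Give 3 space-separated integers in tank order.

Step 1: flows [2->0,1->2] -> levels [4 7 4]
Step 2: flows [0=2,1->2] -> levels [4 6 5]
Step 3: flows [2->0,1->2] -> levels [5 5 5]
Step 4: flows [0=2,1=2] -> levels [5 5 5]
  -> stable; steps 5..5 unchanged -> [5 5 5]

Answer: 5 5 5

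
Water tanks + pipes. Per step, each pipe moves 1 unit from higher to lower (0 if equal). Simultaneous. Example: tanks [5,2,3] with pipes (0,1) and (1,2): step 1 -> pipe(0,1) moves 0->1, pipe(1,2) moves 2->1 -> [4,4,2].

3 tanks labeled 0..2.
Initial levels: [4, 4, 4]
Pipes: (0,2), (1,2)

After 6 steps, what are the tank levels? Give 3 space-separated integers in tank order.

Step 1: flows [0=2,1=2] -> levels [4 4 4]
  -> stable; steps 2..6 unchanged -> [4 4 4]

Answer: 4 4 4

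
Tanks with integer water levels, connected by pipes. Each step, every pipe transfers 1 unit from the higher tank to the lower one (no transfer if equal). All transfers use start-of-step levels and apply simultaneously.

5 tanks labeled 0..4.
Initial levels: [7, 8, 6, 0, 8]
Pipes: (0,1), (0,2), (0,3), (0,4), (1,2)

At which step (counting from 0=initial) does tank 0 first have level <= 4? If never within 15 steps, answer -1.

Answer: 4

Derivation:
Step 1: flows [1->0,0->2,0->3,4->0,1->2] -> levels [7 6 8 1 7]
Step 2: flows [0->1,2->0,0->3,0=4,2->1] -> levels [6 8 6 2 7]
Step 3: flows [1->0,0=2,0->3,4->0,1->2] -> levels [7 6 7 3 6]
Step 4: flows [0->1,0=2,0->3,0->4,2->1] -> levels [4 8 6 4 7]
Tank 0 first reaches <=4 at step 4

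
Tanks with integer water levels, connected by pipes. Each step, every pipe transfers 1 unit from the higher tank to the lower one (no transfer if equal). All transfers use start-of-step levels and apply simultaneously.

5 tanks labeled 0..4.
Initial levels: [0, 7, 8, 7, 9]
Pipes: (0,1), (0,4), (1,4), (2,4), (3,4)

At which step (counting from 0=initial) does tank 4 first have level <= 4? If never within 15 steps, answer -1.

Step 1: flows [1->0,4->0,4->1,4->2,4->3] -> levels [2 7 9 8 5]
Step 2: flows [1->0,4->0,1->4,2->4,3->4] -> levels [4 5 8 7 7]
Step 3: flows [1->0,4->0,4->1,2->4,3=4] -> levels [6 5 7 7 6]
Step 4: flows [0->1,0=4,4->1,2->4,3->4] -> levels [5 7 6 6 7]
Step 5: flows [1->0,4->0,1=4,4->2,4->3] -> levels [7 6 7 7 4]
Tank 4 first reaches <=4 at step 5

Answer: 5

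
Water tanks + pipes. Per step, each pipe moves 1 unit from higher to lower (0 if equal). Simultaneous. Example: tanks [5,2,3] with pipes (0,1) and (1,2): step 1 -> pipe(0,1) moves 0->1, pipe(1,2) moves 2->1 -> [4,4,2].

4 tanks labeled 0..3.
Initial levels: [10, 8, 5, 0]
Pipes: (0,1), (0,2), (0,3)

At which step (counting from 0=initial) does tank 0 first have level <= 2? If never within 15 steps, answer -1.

Step 1: flows [0->1,0->2,0->3] -> levels [7 9 6 1]
Step 2: flows [1->0,0->2,0->3] -> levels [6 8 7 2]
Step 3: flows [1->0,2->0,0->3] -> levels [7 7 6 3]
Step 4: flows [0=1,0->2,0->3] -> levels [5 7 7 4]
Step 5: flows [1->0,2->0,0->3] -> levels [6 6 6 5]
Step 6: flows [0=1,0=2,0->3] -> levels [5 6 6 6]
Step 7: flows [1->0,2->0,3->0] -> levels [8 5 5 5]
Step 8: flows [0->1,0->2,0->3] -> levels [5 6 6 6]
  -> period-2 cycle (repeats step 6); tank 0 never drops to <=2
Tank 0 never reaches <=2 within 15 steps

Answer: -1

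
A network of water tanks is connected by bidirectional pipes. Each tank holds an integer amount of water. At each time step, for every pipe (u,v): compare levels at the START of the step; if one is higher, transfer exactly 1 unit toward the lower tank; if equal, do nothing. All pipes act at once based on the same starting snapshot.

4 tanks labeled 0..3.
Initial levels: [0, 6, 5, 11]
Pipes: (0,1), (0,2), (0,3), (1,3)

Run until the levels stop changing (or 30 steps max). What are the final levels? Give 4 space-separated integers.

Answer: 4 6 6 6

Derivation:
Step 1: flows [1->0,2->0,3->0,3->1] -> levels [3 6 4 9]
Step 2: flows [1->0,2->0,3->0,3->1] -> levels [6 6 3 7]
Step 3: flows [0=1,0->2,3->0,3->1] -> levels [6 7 4 5]
Step 4: flows [1->0,0->2,0->3,1->3] -> levels [5 5 5 7]
Step 5: flows [0=1,0=2,3->0,3->1] -> levels [6 6 5 5]
Step 6: flows [0=1,0->2,0->3,1->3] -> levels [4 5 6 7]
Step 7: flows [1->0,2->0,3->0,3->1] -> levels [7 5 5 5]
Step 8: flows [0->1,0->2,0->3,1=3] -> levels [4 6 6 6]
Step 9: flows [1->0,2->0,3->0,1=3] -> levels [7 5 5 5]
  -> period-2 cycle: step 9 state = step 7 state; never stabilizes
  -> state at step 30: (30-7) mod 2 = 1, same as step 8 -> [4 6 6 6]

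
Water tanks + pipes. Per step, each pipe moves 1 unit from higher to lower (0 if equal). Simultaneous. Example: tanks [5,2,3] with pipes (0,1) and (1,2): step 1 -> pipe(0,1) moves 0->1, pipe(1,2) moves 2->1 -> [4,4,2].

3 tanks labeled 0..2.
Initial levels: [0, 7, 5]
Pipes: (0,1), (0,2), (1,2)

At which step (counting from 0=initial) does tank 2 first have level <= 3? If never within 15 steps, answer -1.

Answer: -1

Derivation:
Step 1: flows [1->0,2->0,1->2] -> levels [2 5 5]
Step 2: flows [1->0,2->0,1=2] -> levels [4 4 4]
Step 3: flows [0=1,0=2,1=2] -> levels [4 4 4]
  -> stable; tank 2 stays at 4 > 3
Tank 2 never reaches <=3 within 15 steps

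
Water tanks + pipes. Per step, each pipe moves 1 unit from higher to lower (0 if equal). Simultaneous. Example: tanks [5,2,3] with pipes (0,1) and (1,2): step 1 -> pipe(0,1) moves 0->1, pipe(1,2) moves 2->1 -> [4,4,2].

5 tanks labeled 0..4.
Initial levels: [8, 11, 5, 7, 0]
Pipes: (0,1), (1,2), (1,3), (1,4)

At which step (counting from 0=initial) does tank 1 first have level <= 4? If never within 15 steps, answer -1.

Answer: 6

Derivation:
Step 1: flows [1->0,1->2,1->3,1->4] -> levels [9 7 6 8 1]
Step 2: flows [0->1,1->2,3->1,1->4] -> levels [8 7 7 7 2]
Step 3: flows [0->1,1=2,1=3,1->4] -> levels [7 7 7 7 3]
Step 4: flows [0=1,1=2,1=3,1->4] -> levels [7 6 7 7 4]
Step 5: flows [0->1,2->1,3->1,1->4] -> levels [6 8 6 6 5]
Step 6: flows [1->0,1->2,1->3,1->4] -> levels [7 4 7 7 6]
Tank 1 first reaches <=4 at step 6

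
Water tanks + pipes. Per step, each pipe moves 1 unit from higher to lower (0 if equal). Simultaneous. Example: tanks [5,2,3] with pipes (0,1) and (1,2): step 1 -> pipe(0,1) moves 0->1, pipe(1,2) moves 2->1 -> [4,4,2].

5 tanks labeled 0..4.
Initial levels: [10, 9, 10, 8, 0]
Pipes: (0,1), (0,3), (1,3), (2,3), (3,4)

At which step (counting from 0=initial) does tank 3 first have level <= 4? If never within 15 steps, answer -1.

Step 1: flows [0->1,0->3,1->3,2->3,3->4] -> levels [8 9 9 10 1]
Step 2: flows [1->0,3->0,3->1,3->2,3->4] -> levels [10 9 10 6 2]
Step 3: flows [0->1,0->3,1->3,2->3,3->4] -> levels [8 9 9 8 3]
Step 4: flows [1->0,0=3,1->3,2->3,3->4] -> levels [9 7 8 9 4]
Step 5: flows [0->1,0=3,3->1,3->2,3->4] -> levels [8 9 9 6 5]
Step 6: flows [1->0,0->3,1->3,2->3,3->4] -> levels [8 7 8 8 6]
Step 7: flows [0->1,0=3,3->1,2=3,3->4] -> levels [7 9 8 6 7]
Step 8: flows [1->0,0->3,1->3,2->3,4->3] -> levels [7 7 7 10 6]
Step 9: flows [0=1,3->0,3->1,3->2,3->4] -> levels [8 8 8 6 7]
Step 10: flows [0=1,0->3,1->3,2->3,4->3] -> levels [7 7 7 10 6]
  -> period-2 cycle (repeats step 8); tank 3 never drops to <=4
Tank 3 never reaches <=4 within 15 steps

Answer: -1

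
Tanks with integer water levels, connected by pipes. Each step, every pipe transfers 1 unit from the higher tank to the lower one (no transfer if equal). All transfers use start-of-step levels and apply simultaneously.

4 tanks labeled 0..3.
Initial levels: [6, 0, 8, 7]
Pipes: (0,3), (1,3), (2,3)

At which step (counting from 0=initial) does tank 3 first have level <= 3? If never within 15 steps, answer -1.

Step 1: flows [3->0,3->1,2->3] -> levels [7 1 7 6]
Step 2: flows [0->3,3->1,2->3] -> levels [6 2 6 7]
Step 3: flows [3->0,3->1,3->2] -> levels [7 3 7 4]
Step 4: flows [0->3,3->1,2->3] -> levels [6 4 6 5]
Step 5: flows [0->3,3->1,2->3] -> levels [5 5 5 6]
Step 6: flows [3->0,3->1,3->2] -> levels [6 6 6 3]
Tank 3 first reaches <=3 at step 6

Answer: 6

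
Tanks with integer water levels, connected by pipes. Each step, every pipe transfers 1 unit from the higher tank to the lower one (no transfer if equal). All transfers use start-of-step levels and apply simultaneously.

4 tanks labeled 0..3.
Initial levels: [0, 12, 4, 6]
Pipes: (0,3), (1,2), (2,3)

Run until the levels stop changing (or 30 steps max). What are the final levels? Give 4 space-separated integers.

Answer: 6 5 7 4

Derivation:
Step 1: flows [3->0,1->2,3->2] -> levels [1 11 6 4]
Step 2: flows [3->0,1->2,2->3] -> levels [2 10 6 4]
Step 3: flows [3->0,1->2,2->3] -> levels [3 9 6 4]
Step 4: flows [3->0,1->2,2->3] -> levels [4 8 6 4]
Step 5: flows [0=3,1->2,2->3] -> levels [4 7 6 5]
Step 6: flows [3->0,1->2,2->3] -> levels [5 6 6 5]
Step 7: flows [0=3,1=2,2->3] -> levels [5 6 5 6]
Step 8: flows [3->0,1->2,3->2] -> levels [6 5 7 4]
Step 9: flows [0->3,2->1,2->3] -> levels [5 6 5 6]
  -> period-2 cycle: step 9 state = step 7 state; never stabilizes
  -> state at step 30: (30-7) mod 2 = 1, same as step 8 -> [6 5 7 4]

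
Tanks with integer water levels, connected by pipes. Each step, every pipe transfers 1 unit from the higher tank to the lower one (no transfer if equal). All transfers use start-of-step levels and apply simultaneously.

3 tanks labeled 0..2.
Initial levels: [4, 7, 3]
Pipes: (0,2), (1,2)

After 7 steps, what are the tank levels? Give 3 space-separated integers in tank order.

Answer: 5 5 4

Derivation:
Step 1: flows [0->2,1->2] -> levels [3 6 5]
Step 2: flows [2->0,1->2] -> levels [4 5 5]
Step 3: flows [2->0,1=2] -> levels [5 5 4]
Step 4: flows [0->2,1->2] -> levels [4 4 6]
Step 5: flows [2->0,2->1] -> levels [5 5 4]
  -> period-2 cycle: step 5 state = step 3 state
  -> state at step 7: (7-3) mod 2 = 0, same as step 3 -> [5 5 4]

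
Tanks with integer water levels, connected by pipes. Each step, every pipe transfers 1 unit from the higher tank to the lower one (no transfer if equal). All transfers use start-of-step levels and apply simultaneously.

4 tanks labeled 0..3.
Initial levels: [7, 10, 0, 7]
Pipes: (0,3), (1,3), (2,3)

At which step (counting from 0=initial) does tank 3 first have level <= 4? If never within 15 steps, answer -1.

Step 1: flows [0=3,1->3,3->2] -> levels [7 9 1 7]
Step 2: flows [0=3,1->3,3->2] -> levels [7 8 2 7]
Step 3: flows [0=3,1->3,3->2] -> levels [7 7 3 7]
Step 4: flows [0=3,1=3,3->2] -> levels [7 7 4 6]
Step 5: flows [0->3,1->3,3->2] -> levels [6 6 5 7]
Step 6: flows [3->0,3->1,3->2] -> levels [7 7 6 4]
Tank 3 first reaches <=4 at step 6

Answer: 6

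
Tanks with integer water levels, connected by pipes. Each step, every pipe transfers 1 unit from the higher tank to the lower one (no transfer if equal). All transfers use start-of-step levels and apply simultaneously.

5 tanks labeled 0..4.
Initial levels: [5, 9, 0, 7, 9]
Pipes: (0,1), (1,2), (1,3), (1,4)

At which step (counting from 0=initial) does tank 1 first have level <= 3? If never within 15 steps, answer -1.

Step 1: flows [1->0,1->2,1->3,1=4] -> levels [6 6 1 8 9]
Step 2: flows [0=1,1->2,3->1,4->1] -> levels [6 7 2 7 8]
Step 3: flows [1->0,1->2,1=3,4->1] -> levels [7 6 3 7 7]
Step 4: flows [0->1,1->2,3->1,4->1] -> levels [6 8 4 6 6]
Step 5: flows [1->0,1->2,1->3,1->4] -> levels [7 4 5 7 7]
Step 6: flows [0->1,2->1,3->1,4->1] -> levels [6 8 4 6 6]
  -> period-2 cycle (repeats step 4); tank 1 never drops to <=3
Tank 1 never reaches <=3 within 15 steps

Answer: -1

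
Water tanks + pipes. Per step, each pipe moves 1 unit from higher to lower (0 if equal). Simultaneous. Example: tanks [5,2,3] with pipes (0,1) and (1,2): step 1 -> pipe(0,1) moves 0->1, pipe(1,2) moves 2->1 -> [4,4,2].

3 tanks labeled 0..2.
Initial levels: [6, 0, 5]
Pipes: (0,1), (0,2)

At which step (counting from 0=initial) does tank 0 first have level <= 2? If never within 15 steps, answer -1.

Step 1: flows [0->1,0->2] -> levels [4 1 6]
Step 2: flows [0->1,2->0] -> levels [4 2 5]
Step 3: flows [0->1,2->0] -> levels [4 3 4]
Step 4: flows [0->1,0=2] -> levels [3 4 4]
Step 5: flows [1->0,2->0] -> levels [5 3 3]
Step 6: flows [0->1,0->2] -> levels [3 4 4]
  -> period-2 cycle (repeats step 4); tank 0 never drops to <=2
Tank 0 never reaches <=2 within 15 steps

Answer: -1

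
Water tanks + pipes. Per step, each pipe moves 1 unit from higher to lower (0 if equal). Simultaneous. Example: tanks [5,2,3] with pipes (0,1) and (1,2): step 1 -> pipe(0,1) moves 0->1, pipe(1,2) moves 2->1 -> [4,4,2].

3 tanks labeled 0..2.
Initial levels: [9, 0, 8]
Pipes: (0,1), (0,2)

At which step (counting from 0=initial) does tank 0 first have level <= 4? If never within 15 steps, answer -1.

Answer: -1

Derivation:
Step 1: flows [0->1,0->2] -> levels [7 1 9]
Step 2: flows [0->1,2->0] -> levels [7 2 8]
Step 3: flows [0->1,2->0] -> levels [7 3 7]
Step 4: flows [0->1,0=2] -> levels [6 4 7]
Step 5: flows [0->1,2->0] -> levels [6 5 6]
Step 6: flows [0->1,0=2] -> levels [5 6 6]
Step 7: flows [1->0,2->0] -> levels [7 5 5]
Step 8: flows [0->1,0->2] -> levels [5 6 6]
  -> period-2 cycle (repeats step 6); tank 0 never drops to <=4
Tank 0 never reaches <=4 within 15 steps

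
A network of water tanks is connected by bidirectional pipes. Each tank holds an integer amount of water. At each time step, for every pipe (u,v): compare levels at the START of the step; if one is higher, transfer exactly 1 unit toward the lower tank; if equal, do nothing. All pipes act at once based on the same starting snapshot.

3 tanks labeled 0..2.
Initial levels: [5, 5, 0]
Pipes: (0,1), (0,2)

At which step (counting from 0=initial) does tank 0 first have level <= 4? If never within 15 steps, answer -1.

Answer: 1

Derivation:
Step 1: flows [0=1,0->2] -> levels [4 5 1]
Tank 0 first reaches <=4 at step 1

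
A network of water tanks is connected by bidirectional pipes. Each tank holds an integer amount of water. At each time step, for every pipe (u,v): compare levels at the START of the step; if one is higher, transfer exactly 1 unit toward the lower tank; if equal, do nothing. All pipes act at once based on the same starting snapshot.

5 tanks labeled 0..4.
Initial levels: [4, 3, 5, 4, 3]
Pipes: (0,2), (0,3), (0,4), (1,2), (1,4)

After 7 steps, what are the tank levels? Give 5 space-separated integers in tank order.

Step 1: flows [2->0,0=3,0->4,2->1,1=4] -> levels [4 4 3 4 4]
Step 2: flows [0->2,0=3,0=4,1->2,1=4] -> levels [3 3 5 4 4]
Step 3: flows [2->0,3->0,4->0,2->1,4->1] -> levels [6 5 3 3 2]
Step 4: flows [0->2,0->3,0->4,1->2,1->4] -> levels [3 3 5 4 4]
  -> period-2 cycle: step 4 state = step 2 state
  -> state at step 7: (7-2) mod 2 = 1, same as step 3 -> [6 5 3 3 2]

Answer: 6 5 3 3 2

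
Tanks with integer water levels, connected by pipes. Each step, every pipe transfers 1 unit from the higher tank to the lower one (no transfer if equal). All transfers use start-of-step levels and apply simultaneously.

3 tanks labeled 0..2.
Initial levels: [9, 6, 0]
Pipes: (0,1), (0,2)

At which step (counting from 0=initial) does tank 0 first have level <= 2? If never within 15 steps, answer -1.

Step 1: flows [0->1,0->2] -> levels [7 7 1]
Step 2: flows [0=1,0->2] -> levels [6 7 2]
Step 3: flows [1->0,0->2] -> levels [6 6 3]
Step 4: flows [0=1,0->2] -> levels [5 6 4]
Step 5: flows [1->0,0->2] -> levels [5 5 5]
Step 6: flows [0=1,0=2] -> levels [5 5 5]
  -> stable; tank 0 stays at 5 > 2
Tank 0 never reaches <=2 within 15 steps

Answer: -1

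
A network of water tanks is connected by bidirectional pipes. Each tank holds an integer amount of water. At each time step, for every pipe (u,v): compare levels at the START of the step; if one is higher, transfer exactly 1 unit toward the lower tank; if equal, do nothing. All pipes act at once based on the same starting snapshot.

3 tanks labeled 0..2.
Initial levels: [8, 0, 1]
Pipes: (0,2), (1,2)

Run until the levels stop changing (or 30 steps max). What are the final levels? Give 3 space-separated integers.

Step 1: flows [0->2,2->1] -> levels [7 1 1]
Step 2: flows [0->2,1=2] -> levels [6 1 2]
Step 3: flows [0->2,2->1] -> levels [5 2 2]
Step 4: flows [0->2,1=2] -> levels [4 2 3]
Step 5: flows [0->2,2->1] -> levels [3 3 3]
Step 6: flows [0=2,1=2] -> levels [3 3 3]
  -> stable (no change)

Answer: 3 3 3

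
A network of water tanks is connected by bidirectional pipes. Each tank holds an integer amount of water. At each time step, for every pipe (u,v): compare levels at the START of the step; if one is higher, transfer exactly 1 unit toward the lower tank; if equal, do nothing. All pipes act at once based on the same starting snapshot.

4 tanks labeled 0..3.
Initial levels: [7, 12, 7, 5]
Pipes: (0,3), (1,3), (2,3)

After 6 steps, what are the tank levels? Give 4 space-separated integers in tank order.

Step 1: flows [0->3,1->3,2->3] -> levels [6 11 6 8]
Step 2: flows [3->0,1->3,3->2] -> levels [7 10 7 7]
Step 3: flows [0=3,1->3,2=3] -> levels [7 9 7 8]
Step 4: flows [3->0,1->3,3->2] -> levels [8 8 8 7]
Step 5: flows [0->3,1->3,2->3] -> levels [7 7 7 10]
Step 6: flows [3->0,3->1,3->2] -> levels [8 8 8 7]

Answer: 8 8 8 7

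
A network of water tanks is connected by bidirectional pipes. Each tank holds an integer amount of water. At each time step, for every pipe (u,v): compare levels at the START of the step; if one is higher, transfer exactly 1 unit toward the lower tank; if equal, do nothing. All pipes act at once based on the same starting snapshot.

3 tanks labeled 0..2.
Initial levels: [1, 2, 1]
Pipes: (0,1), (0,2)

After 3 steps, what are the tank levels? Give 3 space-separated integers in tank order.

Step 1: flows [1->0,0=2] -> levels [2 1 1]
Step 2: flows [0->1,0->2] -> levels [0 2 2]
Step 3: flows [1->0,2->0] -> levels [2 1 1]

Answer: 2 1 1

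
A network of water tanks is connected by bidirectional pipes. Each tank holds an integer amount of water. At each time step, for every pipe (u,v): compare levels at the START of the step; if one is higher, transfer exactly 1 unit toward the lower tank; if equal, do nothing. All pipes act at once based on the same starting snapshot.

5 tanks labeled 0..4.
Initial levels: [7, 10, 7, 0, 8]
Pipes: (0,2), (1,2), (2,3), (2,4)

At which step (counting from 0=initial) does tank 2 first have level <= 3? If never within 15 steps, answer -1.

Answer: -1

Derivation:
Step 1: flows [0=2,1->2,2->3,4->2] -> levels [7 9 8 1 7]
Step 2: flows [2->0,1->2,2->3,2->4] -> levels [8 8 6 2 8]
Step 3: flows [0->2,1->2,2->3,4->2] -> levels [7 7 8 3 7]
Step 4: flows [2->0,2->1,2->3,2->4] -> levels [8 8 4 4 8]
Step 5: flows [0->2,1->2,2=3,4->2] -> levels [7 7 7 4 7]
Step 6: flows [0=2,1=2,2->3,2=4] -> levels [7 7 6 5 7]
Step 7: flows [0->2,1->2,2->3,4->2] -> levels [6 6 8 6 6]
Step 8: flows [2->0,2->1,2->3,2->4] -> levels [7 7 4 7 7]
Step 9: flows [0->2,1->2,3->2,4->2] -> levels [6 6 8 6 6]
  -> period-2 cycle (repeats step 7); tank 2 never drops to <=3
Tank 2 never reaches <=3 within 15 steps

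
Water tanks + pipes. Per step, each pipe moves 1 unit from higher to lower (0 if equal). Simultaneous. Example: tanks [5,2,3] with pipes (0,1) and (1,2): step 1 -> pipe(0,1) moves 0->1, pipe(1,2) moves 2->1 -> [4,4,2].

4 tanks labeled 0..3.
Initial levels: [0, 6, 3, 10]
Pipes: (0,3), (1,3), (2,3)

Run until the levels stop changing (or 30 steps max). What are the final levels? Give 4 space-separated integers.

Answer: 4 4 4 7

Derivation:
Step 1: flows [3->0,3->1,3->2] -> levels [1 7 4 7]
Step 2: flows [3->0,1=3,3->2] -> levels [2 7 5 5]
Step 3: flows [3->0,1->3,2=3] -> levels [3 6 5 5]
Step 4: flows [3->0,1->3,2=3] -> levels [4 5 5 5]
Step 5: flows [3->0,1=3,2=3] -> levels [5 5 5 4]
Step 6: flows [0->3,1->3,2->3] -> levels [4 4 4 7]
Step 7: flows [3->0,3->1,3->2] -> levels [5 5 5 4]
  -> period-2 cycle: step 7 state = step 5 state; never stabilizes
  -> state at step 30: (30-5) mod 2 = 1, same as step 6 -> [4 4 4 7]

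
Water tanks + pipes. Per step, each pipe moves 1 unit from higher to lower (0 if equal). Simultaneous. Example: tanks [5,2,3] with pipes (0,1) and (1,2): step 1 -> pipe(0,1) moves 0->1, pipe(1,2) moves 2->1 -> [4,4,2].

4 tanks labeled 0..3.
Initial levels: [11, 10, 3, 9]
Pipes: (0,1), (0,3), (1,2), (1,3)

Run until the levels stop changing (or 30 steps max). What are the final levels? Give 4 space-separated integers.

Step 1: flows [0->1,0->3,1->2,1->3] -> levels [9 9 4 11]
Step 2: flows [0=1,3->0,1->2,3->1] -> levels [10 9 5 9]
Step 3: flows [0->1,0->3,1->2,1=3] -> levels [8 9 6 10]
Step 4: flows [1->0,3->0,1->2,3->1] -> levels [10 8 7 8]
Step 5: flows [0->1,0->3,1->2,1=3] -> levels [8 8 8 9]
Step 6: flows [0=1,3->0,1=2,3->1] -> levels [9 9 8 7]
Step 7: flows [0=1,0->3,1->2,1->3] -> levels [8 7 9 9]
Step 8: flows [0->1,3->0,2->1,3->1] -> levels [8 10 8 7]
Step 9: flows [1->0,0->3,1->2,1->3] -> levels [8 7 9 9]
  -> period-2 cycle: step 9 state = step 7 state; never stabilizes
  -> state at step 30: (30-7) mod 2 = 1, same as step 8 -> [8 10 8 7]

Answer: 8 10 8 7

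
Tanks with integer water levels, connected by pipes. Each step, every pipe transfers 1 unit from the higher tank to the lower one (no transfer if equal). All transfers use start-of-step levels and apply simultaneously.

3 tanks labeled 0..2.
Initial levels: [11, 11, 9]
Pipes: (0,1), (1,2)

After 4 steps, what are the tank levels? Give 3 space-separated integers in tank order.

Answer: 10 11 10

Derivation:
Step 1: flows [0=1,1->2] -> levels [11 10 10]
Step 2: flows [0->1,1=2] -> levels [10 11 10]
Step 3: flows [1->0,1->2] -> levels [11 9 11]
Step 4: flows [0->1,2->1] -> levels [10 11 10]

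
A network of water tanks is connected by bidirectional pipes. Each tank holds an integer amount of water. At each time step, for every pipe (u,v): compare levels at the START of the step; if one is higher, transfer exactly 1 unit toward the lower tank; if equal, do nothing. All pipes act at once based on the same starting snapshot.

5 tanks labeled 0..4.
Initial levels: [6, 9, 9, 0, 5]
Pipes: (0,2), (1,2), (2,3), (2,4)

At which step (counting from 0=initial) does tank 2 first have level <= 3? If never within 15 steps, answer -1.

Step 1: flows [2->0,1=2,2->3,2->4] -> levels [7 9 6 1 6]
Step 2: flows [0->2,1->2,2->3,2=4] -> levels [6 8 7 2 6]
Step 3: flows [2->0,1->2,2->3,2->4] -> levels [7 7 5 3 7]
Step 4: flows [0->2,1->2,2->3,4->2] -> levels [6 6 7 4 6]
Step 5: flows [2->0,2->1,2->3,2->4] -> levels [7 7 3 5 7]
Tank 2 first reaches <=3 at step 5

Answer: 5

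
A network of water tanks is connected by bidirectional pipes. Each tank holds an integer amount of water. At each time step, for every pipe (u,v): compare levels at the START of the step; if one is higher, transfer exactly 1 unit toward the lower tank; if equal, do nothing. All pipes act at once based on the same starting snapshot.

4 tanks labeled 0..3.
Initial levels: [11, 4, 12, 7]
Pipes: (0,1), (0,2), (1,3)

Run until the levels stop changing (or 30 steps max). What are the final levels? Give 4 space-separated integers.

Step 1: flows [0->1,2->0,3->1] -> levels [11 6 11 6]
Step 2: flows [0->1,0=2,1=3] -> levels [10 7 11 6]
Step 3: flows [0->1,2->0,1->3] -> levels [10 7 10 7]
Step 4: flows [0->1,0=2,1=3] -> levels [9 8 10 7]
Step 5: flows [0->1,2->0,1->3] -> levels [9 8 9 8]
Step 6: flows [0->1,0=2,1=3] -> levels [8 9 9 8]
Step 7: flows [1->0,2->0,1->3] -> levels [10 7 8 9]
Step 8: flows [0->1,0->2,3->1] -> levels [8 9 9 8]
  -> period-2 cycle: step 8 state = step 6 state; never stabilizes
  -> state at step 30: (30-6) mod 2 = 0, same as step 6 -> [8 9 9 8]

Answer: 8 9 9 8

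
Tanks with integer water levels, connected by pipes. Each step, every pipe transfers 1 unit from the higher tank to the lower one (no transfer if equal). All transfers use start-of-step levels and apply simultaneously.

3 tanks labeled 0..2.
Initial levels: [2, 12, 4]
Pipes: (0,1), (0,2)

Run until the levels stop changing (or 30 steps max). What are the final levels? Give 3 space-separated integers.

Step 1: flows [1->0,2->0] -> levels [4 11 3]
Step 2: flows [1->0,0->2] -> levels [4 10 4]
Step 3: flows [1->0,0=2] -> levels [5 9 4]
Step 4: flows [1->0,0->2] -> levels [5 8 5]
Step 5: flows [1->0,0=2] -> levels [6 7 5]
Step 6: flows [1->0,0->2] -> levels [6 6 6]
Step 7: flows [0=1,0=2] -> levels [6 6 6]
  -> stable (no change)

Answer: 6 6 6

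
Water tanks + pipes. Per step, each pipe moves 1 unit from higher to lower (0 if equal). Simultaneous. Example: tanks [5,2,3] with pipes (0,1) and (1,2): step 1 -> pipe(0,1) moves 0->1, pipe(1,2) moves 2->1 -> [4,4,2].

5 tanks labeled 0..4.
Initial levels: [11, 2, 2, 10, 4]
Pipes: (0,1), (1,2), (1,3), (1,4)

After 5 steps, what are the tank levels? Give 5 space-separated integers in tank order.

Step 1: flows [0->1,1=2,3->1,4->1] -> levels [10 5 2 9 3]
Step 2: flows [0->1,1->2,3->1,1->4] -> levels [9 5 3 8 4]
Step 3: flows [0->1,1->2,3->1,1->4] -> levels [8 5 4 7 5]
Step 4: flows [0->1,1->2,3->1,1=4] -> levels [7 6 5 6 5]
Step 5: flows [0->1,1->2,1=3,1->4] -> levels [6 5 6 6 6]

Answer: 6 5 6 6 6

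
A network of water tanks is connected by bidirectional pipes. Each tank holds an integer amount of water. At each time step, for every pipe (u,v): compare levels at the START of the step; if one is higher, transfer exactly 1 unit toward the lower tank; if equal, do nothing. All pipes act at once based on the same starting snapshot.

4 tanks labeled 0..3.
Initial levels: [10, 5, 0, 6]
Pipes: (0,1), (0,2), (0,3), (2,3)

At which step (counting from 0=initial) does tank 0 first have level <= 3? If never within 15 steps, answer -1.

Answer: -1

Derivation:
Step 1: flows [0->1,0->2,0->3,3->2] -> levels [7 6 2 6]
Step 2: flows [0->1,0->2,0->3,3->2] -> levels [4 7 4 6]
Step 3: flows [1->0,0=2,3->0,3->2] -> levels [6 6 5 4]
Step 4: flows [0=1,0->2,0->3,2->3] -> levels [4 6 5 6]
Step 5: flows [1->0,2->0,3->0,3->2] -> levels [7 5 5 4]
Step 6: flows [0->1,0->2,0->3,2->3] -> levels [4 6 5 6]
  -> period-2 cycle (repeats step 4); tank 0 never drops to <=3
Tank 0 never reaches <=3 within 15 steps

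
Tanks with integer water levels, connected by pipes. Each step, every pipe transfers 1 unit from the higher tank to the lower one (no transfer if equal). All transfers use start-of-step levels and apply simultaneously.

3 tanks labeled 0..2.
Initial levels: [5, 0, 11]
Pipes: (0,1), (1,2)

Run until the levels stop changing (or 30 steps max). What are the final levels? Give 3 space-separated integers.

Answer: 5 6 5

Derivation:
Step 1: flows [0->1,2->1] -> levels [4 2 10]
Step 2: flows [0->1,2->1] -> levels [3 4 9]
Step 3: flows [1->0,2->1] -> levels [4 4 8]
Step 4: flows [0=1,2->1] -> levels [4 5 7]
Step 5: flows [1->0,2->1] -> levels [5 5 6]
Step 6: flows [0=1,2->1] -> levels [5 6 5]
Step 7: flows [1->0,1->2] -> levels [6 4 6]
Step 8: flows [0->1,2->1] -> levels [5 6 5]
  -> period-2 cycle: step 8 state = step 6 state; never stabilizes
  -> state at step 30: (30-6) mod 2 = 0, same as step 6 -> [5 6 5]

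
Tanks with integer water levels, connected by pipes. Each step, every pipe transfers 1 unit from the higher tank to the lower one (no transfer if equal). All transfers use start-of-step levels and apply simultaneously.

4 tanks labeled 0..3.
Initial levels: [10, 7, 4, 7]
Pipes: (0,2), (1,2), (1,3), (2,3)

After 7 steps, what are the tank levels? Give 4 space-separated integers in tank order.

Answer: 7 6 9 6

Derivation:
Step 1: flows [0->2,1->2,1=3,3->2] -> levels [9 6 7 6]
Step 2: flows [0->2,2->1,1=3,2->3] -> levels [8 7 6 7]
Step 3: flows [0->2,1->2,1=3,3->2] -> levels [7 6 9 6]
Step 4: flows [2->0,2->1,1=3,2->3] -> levels [8 7 6 7]
  -> period-2 cycle: step 4 state = step 2 state
  -> state at step 7: (7-2) mod 2 = 1, same as step 3 -> [7 6 9 6]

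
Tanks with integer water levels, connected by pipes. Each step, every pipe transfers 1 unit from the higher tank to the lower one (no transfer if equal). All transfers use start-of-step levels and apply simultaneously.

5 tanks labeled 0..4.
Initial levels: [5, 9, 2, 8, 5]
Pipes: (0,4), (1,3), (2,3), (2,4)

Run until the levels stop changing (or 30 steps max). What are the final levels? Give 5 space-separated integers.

Answer: 5 7 6 5 6

Derivation:
Step 1: flows [0=4,1->3,3->2,4->2] -> levels [5 8 4 8 4]
Step 2: flows [0->4,1=3,3->2,2=4] -> levels [4 8 5 7 5]
Step 3: flows [4->0,1->3,3->2,2=4] -> levels [5 7 6 7 4]
Step 4: flows [0->4,1=3,3->2,2->4] -> levels [4 7 6 6 6]
Step 5: flows [4->0,1->3,2=3,2=4] -> levels [5 6 6 7 5]
Step 6: flows [0=4,3->1,3->2,2->4] -> levels [5 7 6 5 6]
Step 7: flows [4->0,1->3,2->3,2=4] -> levels [6 6 5 7 5]
Step 8: flows [0->4,3->1,3->2,2=4] -> levels [5 7 6 5 6]
  -> period-2 cycle: step 8 state = step 6 state; never stabilizes
  -> state at step 30: (30-6) mod 2 = 0, same as step 6 -> [5 7 6 5 6]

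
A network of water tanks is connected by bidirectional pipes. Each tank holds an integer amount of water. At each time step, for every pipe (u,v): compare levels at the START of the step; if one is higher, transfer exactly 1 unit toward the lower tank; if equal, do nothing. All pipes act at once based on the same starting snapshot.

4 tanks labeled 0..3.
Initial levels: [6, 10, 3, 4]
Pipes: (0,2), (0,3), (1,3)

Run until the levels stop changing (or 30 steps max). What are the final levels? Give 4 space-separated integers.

Answer: 7 6 5 5

Derivation:
Step 1: flows [0->2,0->3,1->3] -> levels [4 9 4 6]
Step 2: flows [0=2,3->0,1->3] -> levels [5 8 4 6]
Step 3: flows [0->2,3->0,1->3] -> levels [5 7 5 6]
Step 4: flows [0=2,3->0,1->3] -> levels [6 6 5 6]
Step 5: flows [0->2,0=3,1=3] -> levels [5 6 6 6]
Step 6: flows [2->0,3->0,1=3] -> levels [7 6 5 5]
Step 7: flows [0->2,0->3,1->3] -> levels [5 5 6 7]
Step 8: flows [2->0,3->0,3->1] -> levels [7 6 5 5]
  -> period-2 cycle: step 8 state = step 6 state; never stabilizes
  -> state at step 30: (30-6) mod 2 = 0, same as step 6 -> [7 6 5 5]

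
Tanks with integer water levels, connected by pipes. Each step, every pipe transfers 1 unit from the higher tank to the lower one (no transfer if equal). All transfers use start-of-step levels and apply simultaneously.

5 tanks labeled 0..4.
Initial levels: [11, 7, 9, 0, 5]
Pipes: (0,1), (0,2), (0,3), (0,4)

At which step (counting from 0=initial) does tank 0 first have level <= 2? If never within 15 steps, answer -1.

Step 1: flows [0->1,0->2,0->3,0->4] -> levels [7 8 10 1 6]
Step 2: flows [1->0,2->0,0->3,0->4] -> levels [7 7 9 2 7]
Step 3: flows [0=1,2->0,0->3,0=4] -> levels [7 7 8 3 7]
Step 4: flows [0=1,2->0,0->3,0=4] -> levels [7 7 7 4 7]
Step 5: flows [0=1,0=2,0->3,0=4] -> levels [6 7 7 5 7]
Step 6: flows [1->0,2->0,0->3,4->0] -> levels [8 6 6 6 6]
Step 7: flows [0->1,0->2,0->3,0->4] -> levels [4 7 7 7 7]
Step 8: flows [1->0,2->0,3->0,4->0] -> levels [8 6 6 6 6]
  -> period-2 cycle (repeats step 6); tank 0 never drops to <=2
Tank 0 never reaches <=2 within 15 steps

Answer: -1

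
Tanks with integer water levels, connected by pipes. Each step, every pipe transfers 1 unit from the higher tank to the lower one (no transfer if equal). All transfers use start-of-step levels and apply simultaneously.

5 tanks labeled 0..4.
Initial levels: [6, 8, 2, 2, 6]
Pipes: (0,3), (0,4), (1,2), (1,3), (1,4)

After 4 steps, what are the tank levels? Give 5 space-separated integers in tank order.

Step 1: flows [0->3,0=4,1->2,1->3,1->4] -> levels [5 5 3 4 7]
Step 2: flows [0->3,4->0,1->2,1->3,4->1] -> levels [5 4 4 6 5]
Step 3: flows [3->0,0=4,1=2,3->1,4->1] -> levels [6 6 4 4 4]
Step 4: flows [0->3,0->4,1->2,1->3,1->4] -> levels [4 3 5 6 6]

Answer: 4 3 5 6 6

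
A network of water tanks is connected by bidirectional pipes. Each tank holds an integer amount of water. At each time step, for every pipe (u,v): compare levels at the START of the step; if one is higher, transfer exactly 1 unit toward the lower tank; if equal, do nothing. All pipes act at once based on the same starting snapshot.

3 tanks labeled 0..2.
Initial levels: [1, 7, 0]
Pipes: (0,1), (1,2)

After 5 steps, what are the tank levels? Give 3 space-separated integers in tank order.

Answer: 3 2 3

Derivation:
Step 1: flows [1->0,1->2] -> levels [2 5 1]
Step 2: flows [1->0,1->2] -> levels [3 3 2]
Step 3: flows [0=1,1->2] -> levels [3 2 3]
Step 4: flows [0->1,2->1] -> levels [2 4 2]
Step 5: flows [1->0,1->2] -> levels [3 2 3]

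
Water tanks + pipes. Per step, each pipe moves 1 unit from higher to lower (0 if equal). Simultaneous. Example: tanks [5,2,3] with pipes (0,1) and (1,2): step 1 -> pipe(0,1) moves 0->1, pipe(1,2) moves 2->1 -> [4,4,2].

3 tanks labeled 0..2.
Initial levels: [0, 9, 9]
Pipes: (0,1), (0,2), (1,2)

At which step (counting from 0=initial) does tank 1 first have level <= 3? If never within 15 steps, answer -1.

Step 1: flows [1->0,2->0,1=2] -> levels [2 8 8]
Step 2: flows [1->0,2->0,1=2] -> levels [4 7 7]
Step 3: flows [1->0,2->0,1=2] -> levels [6 6 6]
Step 4: flows [0=1,0=2,1=2] -> levels [6 6 6]
  -> stable; tank 1 stays at 6 > 3
Tank 1 never reaches <=3 within 15 steps

Answer: -1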